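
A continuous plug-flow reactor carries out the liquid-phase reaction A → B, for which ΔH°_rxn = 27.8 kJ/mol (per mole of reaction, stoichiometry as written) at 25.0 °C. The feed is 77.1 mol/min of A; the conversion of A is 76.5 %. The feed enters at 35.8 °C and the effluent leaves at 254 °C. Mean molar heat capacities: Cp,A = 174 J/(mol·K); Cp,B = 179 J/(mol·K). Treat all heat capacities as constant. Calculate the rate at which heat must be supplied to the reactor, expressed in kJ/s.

Q_in = 77.2 kJ/s

Extent of reaction ξ = 0.765 × 77.1 = 58.981 mol/min
Reaction term: ξ·ΔH°_rxn = 58.981 × 27.8 = 1639.7 kJ/min
Sensible, feed 35.8→25 °C: -144.89 kJ/min
Outlet flows (mol/min): A 18.118, B 58.981
Sensible, products 25→254 °C: 3139.7 kJ/min
Q = ΔH = 4634.5 kJ/min = 77.241 kW
Heat supplied = 77.241 kJ/s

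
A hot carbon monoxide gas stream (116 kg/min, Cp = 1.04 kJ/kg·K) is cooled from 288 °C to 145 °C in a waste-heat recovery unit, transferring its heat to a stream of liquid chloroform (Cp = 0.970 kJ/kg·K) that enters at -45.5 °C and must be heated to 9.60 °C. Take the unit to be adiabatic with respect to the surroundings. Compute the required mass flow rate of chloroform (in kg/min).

Heat released by hot stream: Q = 116 × 1.04 × (288 − 145) = 17252 kJ/min
Energy balance on cold side (adiabatic exchanger): Q = ṁ_c·Cp_c·(T_c,out − T_c,in)
ṁ_c = 17252 / [0.970 × (9.60 − -45.5)] = 322.78 kg/min

ṁ_c = 323 kg/min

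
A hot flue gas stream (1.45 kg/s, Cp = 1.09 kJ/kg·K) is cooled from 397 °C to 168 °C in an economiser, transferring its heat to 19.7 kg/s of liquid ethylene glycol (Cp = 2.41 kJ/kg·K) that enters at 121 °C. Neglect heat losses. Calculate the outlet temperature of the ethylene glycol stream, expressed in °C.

T_c,out = 129 °C

Heat released by hot stream: Q = 1.45 × 1.09 × (397 − 168) = 361.93 kJ/s
Energy balance on cold side (adiabatic exchanger): Q = ṁ_c·Cp_c·(T_c,out − T_c,in)
T_c,out = 121 + 361.93/(19.7 × 2.41) = 128.62 °C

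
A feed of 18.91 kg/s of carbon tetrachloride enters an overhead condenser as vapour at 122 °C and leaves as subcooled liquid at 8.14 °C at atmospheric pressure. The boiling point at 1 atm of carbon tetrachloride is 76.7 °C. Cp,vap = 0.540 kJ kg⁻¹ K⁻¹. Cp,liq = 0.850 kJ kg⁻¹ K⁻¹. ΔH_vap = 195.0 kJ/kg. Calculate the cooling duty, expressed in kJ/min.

vapour 122→76.7 °C: -24.462 kJ/kg
condensation at 76.7 °C: -195 kJ/kg
liquid 76.7→8.14 °C: -58.276 kJ/kg
Δh = -24.462 + -195 + -58.276 = -277.74 kJ/kg
Q = ṁ·Δh = 18.91 kg/s × -277.74 kJ/kg = -5252 kJ/s
|Q| = 5252 kW = 315120 kJ/min

Q_c = 315000 kJ/min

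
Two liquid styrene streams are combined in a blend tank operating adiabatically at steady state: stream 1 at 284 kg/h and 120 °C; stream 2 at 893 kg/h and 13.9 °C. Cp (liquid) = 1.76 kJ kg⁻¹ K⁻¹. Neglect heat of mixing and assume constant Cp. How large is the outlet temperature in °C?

Energy balance with Q = 0: Σ ṁᵢCp,ᵢ(T_out − Tᵢ) = 0
Σ ṁᵢCp,ᵢTᵢ = 284×1.76×120 + 893×1.76×13.9 = 81827
Σ ṁᵢCp,ᵢ = 284×1.76 + 893×1.76 = 2071.5
T_out = 81827 / 2071.5 = 39.501 °C

T_out = 39.5 °C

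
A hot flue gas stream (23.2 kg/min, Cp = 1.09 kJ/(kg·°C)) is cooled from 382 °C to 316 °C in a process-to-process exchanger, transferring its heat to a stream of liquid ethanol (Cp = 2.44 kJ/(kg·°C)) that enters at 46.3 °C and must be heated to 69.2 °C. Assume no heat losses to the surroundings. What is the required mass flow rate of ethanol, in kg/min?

Heat released by hot stream: Q = 23.2 × 1.09 × (382 − 316) = 1669 kJ/min
Energy balance on cold side (adiabatic exchanger): Q = ṁ_c·Cp_c·(T_c,out − T_c,in)
ṁ_c = 1669 / [2.44 × (69.2 − 46.3)] = 29.87 kg/min

ṁ_c = 29.9 kg/min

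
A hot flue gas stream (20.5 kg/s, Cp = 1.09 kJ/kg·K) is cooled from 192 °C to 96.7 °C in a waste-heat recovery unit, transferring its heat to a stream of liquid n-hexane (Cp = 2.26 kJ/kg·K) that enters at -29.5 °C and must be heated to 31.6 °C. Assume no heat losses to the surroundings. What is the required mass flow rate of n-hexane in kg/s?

Heat released by hot stream: Q = 20.5 × 1.09 × (192 − 96.7) = 2129.5 kJ/s
Energy balance on cold side (adiabatic exchanger): Q = ṁ_c·Cp_c·(T_c,out − T_c,in)
ṁ_c = 2129.5 / [2.26 × (31.6 − -29.5)] = 15.421 kg/s

ṁ_c = 15.4 kg/s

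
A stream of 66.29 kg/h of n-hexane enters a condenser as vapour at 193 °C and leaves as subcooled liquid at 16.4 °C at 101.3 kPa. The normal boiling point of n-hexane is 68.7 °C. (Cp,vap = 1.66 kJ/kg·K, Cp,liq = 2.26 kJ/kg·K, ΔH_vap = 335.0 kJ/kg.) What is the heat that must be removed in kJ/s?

Q_c = 12.1 kJ/s

vapour 193→68.7 °C: -206.34 kJ/kg
condensation at 68.7 °C: -335 kJ/kg
liquid 68.7→16.4 °C: -118.2 kJ/kg
Δh = -206.34 + -335 + -118.2 = -659.54 kJ/kg
Q = ṁ·Δh = 66.29 kg/h × -659.54 kJ/kg = -43721 kJ/h
|Q| = 12.145 kW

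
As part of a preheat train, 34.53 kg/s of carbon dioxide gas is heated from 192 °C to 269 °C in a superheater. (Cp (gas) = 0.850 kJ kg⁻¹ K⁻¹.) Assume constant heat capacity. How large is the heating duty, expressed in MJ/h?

Q = ṁ·Cp·ΔT = 34.53 × 0.850 × (269 − 192) = 2260 kJ/s
Heating duty = 8136 MJ/h

Q = 8140 MJ/h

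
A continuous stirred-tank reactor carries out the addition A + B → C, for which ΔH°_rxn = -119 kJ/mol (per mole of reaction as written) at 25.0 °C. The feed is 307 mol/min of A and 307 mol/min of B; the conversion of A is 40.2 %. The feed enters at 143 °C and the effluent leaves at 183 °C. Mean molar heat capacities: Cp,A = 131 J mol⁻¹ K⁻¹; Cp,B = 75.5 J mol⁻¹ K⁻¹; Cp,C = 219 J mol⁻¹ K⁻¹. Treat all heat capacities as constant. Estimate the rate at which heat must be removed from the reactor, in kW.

Extent of reaction ξ = 0.402 × 307 = 123.41 mol/min
Reaction term: ξ·ΔH°_rxn = 123.41 × -119 = -14686 kJ/min
Sensible, feed 143→25 °C: -7480.7 kJ/min
Outlet flows (mol/min): A 183.59, B 183.59, C 123.41
Sensible, products 25→183 °C: 10260 kJ/min
Q = ΔH = -11907 kJ/min = -198.45 kW
Heat removed = 198.45 kW

Q_out = 198 kW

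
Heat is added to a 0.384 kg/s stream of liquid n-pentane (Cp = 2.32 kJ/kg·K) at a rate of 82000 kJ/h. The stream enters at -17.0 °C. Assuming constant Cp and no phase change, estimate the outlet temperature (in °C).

T_out = 8.57 °C

Q = 82000 kJ/h = 22.778 kJ/s
ΔT = Q/(ṁ·Cp) = 22.778/(0.384×2.32) = 25.568 K
T_out = -17.0 + 25.568 = 8.5677 °C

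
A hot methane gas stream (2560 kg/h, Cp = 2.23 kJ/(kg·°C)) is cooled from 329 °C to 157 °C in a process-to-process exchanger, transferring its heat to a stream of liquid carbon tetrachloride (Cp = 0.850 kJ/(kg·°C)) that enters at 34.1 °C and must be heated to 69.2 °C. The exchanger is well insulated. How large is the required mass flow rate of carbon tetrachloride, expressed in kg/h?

ṁ_c = 32900 kg/h

Heat released by hot stream: Q = 2560 × 2.23 × (329 − 157) = 981910 kJ/h
Energy balance on cold side (adiabatic exchanger): Q = ṁ_c·Cp_c·(T_c,out − T_c,in)
ṁ_c = 981910 / [0.850 × (69.2 − 34.1)] = 32911 kg/h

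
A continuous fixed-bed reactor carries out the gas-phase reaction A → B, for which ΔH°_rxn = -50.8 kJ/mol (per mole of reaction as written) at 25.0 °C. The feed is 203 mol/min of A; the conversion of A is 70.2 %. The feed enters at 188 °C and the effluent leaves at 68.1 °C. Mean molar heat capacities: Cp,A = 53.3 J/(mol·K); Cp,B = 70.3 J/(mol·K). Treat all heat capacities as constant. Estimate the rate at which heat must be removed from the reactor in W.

Extent of reaction ξ = 0.702 × 203 = 142.51 mol/min
Reaction term: ξ·ΔH°_rxn = 142.51 × -50.8 = -7239.3 kJ/min
Sensible, feed 188→25 °C: -1763.6 kJ/min
Outlet flows (mol/min): A 60.494, B 142.51
Sensible, products 25→68.1 °C: 570.75 kJ/min
Q = ΔH = -8432.2 kJ/min = -140.54 kW
Heat removed = 140540 W

Q_out = 141000 W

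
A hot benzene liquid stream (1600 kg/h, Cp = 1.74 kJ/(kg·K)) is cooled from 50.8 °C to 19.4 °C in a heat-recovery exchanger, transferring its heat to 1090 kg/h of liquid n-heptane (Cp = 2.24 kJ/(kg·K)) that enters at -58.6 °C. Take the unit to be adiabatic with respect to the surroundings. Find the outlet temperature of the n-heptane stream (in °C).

Heat released by hot stream: Q = 1600 × 1.74 × (50.8 − 19.4) = 87418 kJ/h
Energy balance on cold side (adiabatic exchanger): Q = ṁ_c·Cp_c·(T_c,out − T_c,in)
T_c,out = -58.6 + 87418/(1090 × 2.24) = -22.797 °C

T_c,out = -22.8 °C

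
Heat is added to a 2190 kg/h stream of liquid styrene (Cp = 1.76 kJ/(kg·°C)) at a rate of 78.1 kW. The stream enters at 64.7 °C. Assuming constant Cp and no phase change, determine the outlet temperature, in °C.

Q = 78.1 kW = 281160 kJ/h
ΔT = Q/(ṁ·Cp) = 281160/(2190×1.76) = 72.945 K
T_out = 64.7 + 72.945 = 137.65 °C

T_out = 138 °C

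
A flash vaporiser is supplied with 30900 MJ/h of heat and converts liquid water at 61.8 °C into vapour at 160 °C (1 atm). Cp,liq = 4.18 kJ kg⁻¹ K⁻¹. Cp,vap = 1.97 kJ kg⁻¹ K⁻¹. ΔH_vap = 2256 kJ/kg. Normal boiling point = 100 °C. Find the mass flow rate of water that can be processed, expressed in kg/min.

ṁ = 203 kg/min

Δh = 4.18×(100−61.8) + 2256 + 1.97×(160−100) = 2533.9 kJ/kg
Q = 30900 MJ/h = 8583.3 kJ/s = 515000 kJ/min
ṁ = Q/Δh = 515000 / 2533.9 = 203.25 kg/min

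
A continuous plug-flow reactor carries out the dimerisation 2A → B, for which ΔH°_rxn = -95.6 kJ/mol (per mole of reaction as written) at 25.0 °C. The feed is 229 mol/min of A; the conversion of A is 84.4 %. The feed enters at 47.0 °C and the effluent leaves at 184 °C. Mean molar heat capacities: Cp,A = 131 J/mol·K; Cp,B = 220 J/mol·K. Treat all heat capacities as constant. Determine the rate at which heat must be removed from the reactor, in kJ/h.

Q_out = 346000 kJ/h

Extent of reaction ξ = 0.844 × 229 / 2 = 96.638 mol/min
Reaction term: ξ·ΔH°_rxn = 96.638 × -95.6 = -9238.6 kJ/min
Sensible, feed 47.0→25 °C: -659.98 kJ/min
Outlet flows (mol/min): A 35.724, B 96.638
Sensible, products 25→184 °C: 4124.5 kJ/min
Q = ΔH = -5774.1 kJ/min = -96.235 kW
Heat removed = 346440 kJ/h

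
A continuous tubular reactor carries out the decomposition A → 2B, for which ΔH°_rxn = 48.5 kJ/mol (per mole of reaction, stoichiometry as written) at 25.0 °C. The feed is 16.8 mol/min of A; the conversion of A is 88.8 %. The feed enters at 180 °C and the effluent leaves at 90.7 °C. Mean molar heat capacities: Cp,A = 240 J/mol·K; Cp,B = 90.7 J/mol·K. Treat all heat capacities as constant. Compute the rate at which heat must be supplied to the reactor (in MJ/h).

Extent of reaction ξ = 0.888 × 16.8 = 14.918 mol/min
Reaction term: ξ·ΔH°_rxn = 14.918 × 48.5 = 723.54 kJ/min
Sensible, feed 180→25 °C: -624.96 kJ/min
Outlet flows (mol/min): A 1.8816, B 29.837
Sensible, products 25→90.7 °C: 207.47 kJ/min
Q = ΔH = 306.05 kJ/min = 5.1008 kW
Heat supplied = 18.363 MJ/h

Q_in = 18.4 MJ/h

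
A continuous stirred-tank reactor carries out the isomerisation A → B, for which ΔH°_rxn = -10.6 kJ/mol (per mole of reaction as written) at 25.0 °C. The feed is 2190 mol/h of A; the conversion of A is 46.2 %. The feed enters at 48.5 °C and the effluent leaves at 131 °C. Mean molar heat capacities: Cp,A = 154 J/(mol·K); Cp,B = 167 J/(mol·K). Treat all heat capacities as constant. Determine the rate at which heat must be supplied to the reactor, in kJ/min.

Q_in = 308 kJ/min

Extent of reaction ξ = 0.462 × 2190 = 1011.8 mol/h
Reaction term: ξ·ΔH°_rxn = 1011.8 × -10.6 = -10725 kJ/h
Sensible, feed 48.5→25 °C: -7925.6 kJ/h
Outlet flows (mol/h): A 1178.2, B 1011.8
Sensible, products 25→131 °C: 37144 kJ/h
Q = ΔH = 18493 kJ/h = 5.137 kW
Heat supplied = 308.22 kJ/min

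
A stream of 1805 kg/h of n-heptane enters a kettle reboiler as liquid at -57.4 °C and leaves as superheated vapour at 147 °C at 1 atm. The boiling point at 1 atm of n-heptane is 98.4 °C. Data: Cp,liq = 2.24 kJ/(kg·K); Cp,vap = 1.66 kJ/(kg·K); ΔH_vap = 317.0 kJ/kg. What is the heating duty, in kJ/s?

liquid -57.4→98.4 °C: 348.99 kJ/kg
vaporisation at 98.4 °C: 317 kJ/kg
vapour 98.4→147 °C: 80.676 kJ/kg
Δh = 348.99 + 317 + 80.676 = 746.67 kJ/kg
Q = ṁ·Δh = 1805 kg/h × 746.67 kJ/kg = 1.3477e+06 kJ/h
|Q| = 374.37 kW

Q = 374 kJ/s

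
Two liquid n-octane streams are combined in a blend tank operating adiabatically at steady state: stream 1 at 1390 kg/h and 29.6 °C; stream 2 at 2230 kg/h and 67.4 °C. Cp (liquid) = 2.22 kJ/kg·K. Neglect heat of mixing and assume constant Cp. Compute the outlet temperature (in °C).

T_out = 52.9 °C

Adiabatic, steady state ⇒ Σ ṁᵢCp,ᵢ(T_out − Tᵢ) = 0
Σ ṁᵢCp,ᵢTᵢ = 1390×2.22×29.6 + 2230×2.22×67.4 = 425010
Σ ṁᵢCp,ᵢ = 1390×2.22 + 2230×2.22 = 8036.4
T_out = 425010 / 8036.4 = 52.886 °C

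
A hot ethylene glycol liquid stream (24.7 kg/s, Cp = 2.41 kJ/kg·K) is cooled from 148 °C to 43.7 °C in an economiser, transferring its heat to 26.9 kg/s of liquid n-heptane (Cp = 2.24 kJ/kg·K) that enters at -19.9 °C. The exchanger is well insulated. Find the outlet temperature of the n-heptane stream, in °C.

Heat released by hot stream: Q = 24.7 × 2.41 × (148 − 43.7) = 6208.7 kJ/s
Energy balance on cold side (adiabatic exchanger): Q = ṁ_c·Cp_c·(T_c,out − T_c,in)
T_c,out = -19.9 + 6208.7/(26.9 × 2.24) = 83.138 °C

T_c,out = 83.1 °C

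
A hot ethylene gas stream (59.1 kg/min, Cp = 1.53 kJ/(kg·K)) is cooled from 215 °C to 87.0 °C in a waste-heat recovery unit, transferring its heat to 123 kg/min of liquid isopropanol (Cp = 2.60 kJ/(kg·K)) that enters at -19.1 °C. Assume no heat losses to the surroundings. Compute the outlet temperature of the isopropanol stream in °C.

T_c,out = 17.1 °C

Heat released by hot stream: Q = 59.1 × 1.53 × (215 − 87.0) = 11574 kJ/min
Energy balance on cold side (adiabatic exchanger): Q = ṁ_c·Cp_c·(T_c,out − T_c,in)
T_c,out = -19.1 + 11574/(123 × 2.60) = 17.092 °C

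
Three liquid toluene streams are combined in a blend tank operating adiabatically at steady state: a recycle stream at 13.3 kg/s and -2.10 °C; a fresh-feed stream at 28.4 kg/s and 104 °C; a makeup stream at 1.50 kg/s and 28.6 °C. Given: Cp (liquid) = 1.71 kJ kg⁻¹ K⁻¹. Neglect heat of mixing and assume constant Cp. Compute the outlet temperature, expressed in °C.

T_out = 68.7 °C

Adiabatic, steady state ⇒ Σ ṁᵢCp,ᵢ(T_out − Tᵢ) = 0
T_out = Σ ṁᵢCp,ᵢTᵢ / Σ ṁᵢCp,ᵢ
      = 5076.3 / 73.872 = 68.717 °C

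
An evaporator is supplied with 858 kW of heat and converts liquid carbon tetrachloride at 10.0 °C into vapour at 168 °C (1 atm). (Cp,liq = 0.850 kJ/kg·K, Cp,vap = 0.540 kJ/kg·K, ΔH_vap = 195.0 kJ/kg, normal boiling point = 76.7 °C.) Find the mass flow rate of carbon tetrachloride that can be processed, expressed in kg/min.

ṁ = 171 kg/min

Δh = 0.850×(76.7−10.0) + 195.0 + 0.540×(168−76.7) = 301 kJ/kg
Q = 858 kW = 858 kJ/s = 51480 kJ/min
ṁ = Q/Δh = 51480 / 301 = 171.03 kg/min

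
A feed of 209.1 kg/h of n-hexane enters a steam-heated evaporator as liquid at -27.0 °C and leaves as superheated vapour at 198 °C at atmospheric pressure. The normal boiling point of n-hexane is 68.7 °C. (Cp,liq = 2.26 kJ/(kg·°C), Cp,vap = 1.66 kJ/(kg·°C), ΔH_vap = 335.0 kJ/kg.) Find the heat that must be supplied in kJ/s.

liquid -27.0→68.7 °C: 216.28 kJ/kg
vaporisation at 68.7 °C: 335 kJ/kg
vapour 68.7→198 °C: 214.64 kJ/kg
Δh = 216.28 + 335 + 214.64 = 765.92 kJ/kg
Q = ṁ·Δh = 209.1 kg/h × 765.92 kJ/kg = 160150 kJ/h
|Q| = 44.487 kW

Q = 44.5 kJ/s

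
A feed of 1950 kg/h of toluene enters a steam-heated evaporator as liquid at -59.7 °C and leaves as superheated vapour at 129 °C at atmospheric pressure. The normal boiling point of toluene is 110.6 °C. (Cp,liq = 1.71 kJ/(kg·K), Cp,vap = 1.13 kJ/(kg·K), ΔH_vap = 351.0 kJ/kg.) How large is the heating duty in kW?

Q = 359 kW

liquid -59.7→110.6 °C: 291.21 kJ/kg
vaporisation at 110.6 °C: 351 kJ/kg
vapour 110.6→129 °C: 20.792 kJ/kg
Δh = 291.21 + 351 + 20.792 = 663 kJ/kg
Q = ṁ·Δh = 1950 kg/h × 663 kJ/kg = 1.2929e+06 kJ/h
|Q| = 359.13 kW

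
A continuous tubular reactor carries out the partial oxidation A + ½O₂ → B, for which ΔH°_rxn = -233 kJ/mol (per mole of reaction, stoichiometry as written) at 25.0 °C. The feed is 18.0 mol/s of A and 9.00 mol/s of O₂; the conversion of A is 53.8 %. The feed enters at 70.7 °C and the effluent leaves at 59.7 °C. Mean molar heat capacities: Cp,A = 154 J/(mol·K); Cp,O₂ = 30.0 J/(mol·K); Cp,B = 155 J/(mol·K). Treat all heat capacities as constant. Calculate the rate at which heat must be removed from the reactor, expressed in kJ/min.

Q_out = 138000 kJ/min

Extent of reaction ξ = 0.538 × 18.0 = 9.684 mol/s
Reaction term: ξ·ΔH°_rxn = 9.684 × -233 = -2256.4 kJ/s
Sensible, feed 70.7→25 °C: -139.02 kJ/s
Outlet flows (mol/s): A 8.316, O₂ 4.158, B 9.684
Sensible, products 25→59.7 °C: 100.85 kJ/s
Q = ΔH = -2294.5 kJ/s = -2294.5 kW
Heat removed = 137670 kJ/min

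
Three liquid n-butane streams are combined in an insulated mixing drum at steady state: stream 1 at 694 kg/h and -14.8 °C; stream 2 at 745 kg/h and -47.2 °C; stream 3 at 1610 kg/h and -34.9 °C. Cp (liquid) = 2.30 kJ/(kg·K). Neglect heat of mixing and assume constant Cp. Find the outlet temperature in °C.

T_out = -33.3 °C

Adiabatic, steady state ⇒ Σ ṁᵢCp,ᵢ(T_out − Tᵢ) = 0
T_out = Σ ṁᵢCp,ᵢTᵢ / Σ ṁᵢCp,ᵢ
      = -233740 / 7012.7 = -33.33 °C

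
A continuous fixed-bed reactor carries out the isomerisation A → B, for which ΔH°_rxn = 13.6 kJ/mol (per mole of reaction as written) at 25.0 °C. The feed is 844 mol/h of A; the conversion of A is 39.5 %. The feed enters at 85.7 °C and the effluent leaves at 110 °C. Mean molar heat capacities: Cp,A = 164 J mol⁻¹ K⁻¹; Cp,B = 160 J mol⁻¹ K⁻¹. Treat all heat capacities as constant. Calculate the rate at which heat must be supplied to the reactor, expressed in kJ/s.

Q_in = 2.16 kJ/s

Extent of reaction ξ = 0.395 × 844 = 333.38 mol/h
Reaction term: ξ·ΔH°_rxn = 333.38 × 13.6 = 4534 kJ/h
Sensible, feed 85.7→25 °C: -8401.9 kJ/h
Outlet flows (mol/h): A 510.62, B 333.38
Sensible, products 25→110 °C: 11652 kJ/h
Q = ΔH = 7784.1 kJ/h = 2.1623 kW
Heat supplied = 2.1623 kJ/s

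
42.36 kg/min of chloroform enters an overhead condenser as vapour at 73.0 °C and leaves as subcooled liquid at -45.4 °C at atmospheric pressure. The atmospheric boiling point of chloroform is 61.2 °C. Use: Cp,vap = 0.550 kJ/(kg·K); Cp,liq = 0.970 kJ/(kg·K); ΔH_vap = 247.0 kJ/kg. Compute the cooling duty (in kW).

Q_c = 252 kW

vapour 73.0→61.2 °C: -6.49 kJ/kg
condensation at 61.2 °C: -247 kJ/kg
liquid 61.2→-45.4 °C: -103.4 kJ/kg
Δh = -6.49 + -247 + -103.4 = -356.89 kJ/kg
Q = ṁ·Δh = 42.36 kg/min × -356.89 kJ/kg = -15118 kJ/min
|Q| = 251.97 kW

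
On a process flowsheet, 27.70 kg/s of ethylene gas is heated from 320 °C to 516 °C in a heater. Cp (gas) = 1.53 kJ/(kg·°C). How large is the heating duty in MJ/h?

Q = 29900 MJ/h

Q = ṁ·Cp·ΔT = 27.70 × 1.53 × (516 − 320) = 8306.7 kJ/s
Heating duty = 29904 MJ/h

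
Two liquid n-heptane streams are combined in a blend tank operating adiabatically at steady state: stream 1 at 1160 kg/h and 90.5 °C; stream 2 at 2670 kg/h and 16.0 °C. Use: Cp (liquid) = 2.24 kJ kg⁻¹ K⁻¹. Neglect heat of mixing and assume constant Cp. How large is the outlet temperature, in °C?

T_out = 38.6 °C

No heat crosses the boundary, so H_out = H_in.
T_out = Σ ṁᵢCp,ᵢTᵢ / Σ ṁᵢCp,ᵢ
      = 330850 / 8579.2 = 38.564 °C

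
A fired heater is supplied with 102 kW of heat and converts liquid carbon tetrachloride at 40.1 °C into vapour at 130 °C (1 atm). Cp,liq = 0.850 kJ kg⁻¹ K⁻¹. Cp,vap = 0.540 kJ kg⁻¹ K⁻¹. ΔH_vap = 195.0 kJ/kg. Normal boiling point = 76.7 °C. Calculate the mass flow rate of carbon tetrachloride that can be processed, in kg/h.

Δh = 0.850×(76.7−40.1) + 195.0 + 0.540×(130−76.7) = 254.89 kJ/kg
Q = 102 kW = 102 kJ/s = 367200 kJ/h
ṁ = Q/Δh = 367200 / 254.89 = 1440.6 kg/h

ṁ = 1440 kg/h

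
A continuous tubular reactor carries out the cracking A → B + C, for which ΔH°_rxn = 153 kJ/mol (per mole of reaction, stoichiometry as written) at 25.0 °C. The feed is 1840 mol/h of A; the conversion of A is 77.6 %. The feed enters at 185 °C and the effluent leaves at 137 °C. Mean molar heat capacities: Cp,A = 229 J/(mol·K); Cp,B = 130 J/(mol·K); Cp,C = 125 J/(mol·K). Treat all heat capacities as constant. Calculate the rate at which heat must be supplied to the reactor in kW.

Q_in = 56.2 kW

Extent of reaction ξ = 0.776 × 1840 = 1427.8 mol/h
Reaction term: ξ·ΔH°_rxn = 1427.8 × 153 = 218460 kJ/h
Sensible, feed 185→25 °C: -67418 kJ/h
Outlet flows (mol/h): A 412.16, B 1427.8, C 1427.8
Sensible, products 25→137 °C: 51350 kJ/h
Q = ΔH = 202390 kJ/h = 56.22 kW
Heat supplied = 56.22 kW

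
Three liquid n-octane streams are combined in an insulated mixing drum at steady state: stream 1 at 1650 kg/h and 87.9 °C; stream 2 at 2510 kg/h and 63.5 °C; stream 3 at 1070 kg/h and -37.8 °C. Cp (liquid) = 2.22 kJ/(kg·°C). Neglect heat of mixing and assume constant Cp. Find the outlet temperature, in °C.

Energy balance with Q = 0: Σ ṁᵢCp,ᵢ(T_out − Tᵢ) = 0
Σ ṁᵢCp,ᵢTᵢ = 1650×2.22×87.9 + 2510×2.22×63.5 + 1070×2.22×-37.8 = 586020
Σ ṁᵢCp,ᵢ = 1650×2.22 + 2510×2.22 + 1070×2.22 = 11611
T_out = 586020 / 11611 = 50.473 °C

T_out = 50.5 °C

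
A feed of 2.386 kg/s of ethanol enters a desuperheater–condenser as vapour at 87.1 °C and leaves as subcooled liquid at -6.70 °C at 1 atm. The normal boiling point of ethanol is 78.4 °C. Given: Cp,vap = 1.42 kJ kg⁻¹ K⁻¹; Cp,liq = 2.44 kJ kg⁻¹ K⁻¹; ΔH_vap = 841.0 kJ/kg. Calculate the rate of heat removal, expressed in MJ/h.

Q_c = 9110 MJ/h

vapour 87.1→78.4 °C: -12.354 kJ/kg
condensation at 78.4 °C: -841 kJ/kg
liquid 78.4→-6.70 °C: -207.64 kJ/kg
Δh = -12.354 + -841 + -207.64 = -1061 kJ/kg
Q = ṁ·Δh = 2.386 kg/s × -1061 kJ/kg = -2531.5 kJ/s
|Q| = 2531.5 kW = 9113.5 MJ/h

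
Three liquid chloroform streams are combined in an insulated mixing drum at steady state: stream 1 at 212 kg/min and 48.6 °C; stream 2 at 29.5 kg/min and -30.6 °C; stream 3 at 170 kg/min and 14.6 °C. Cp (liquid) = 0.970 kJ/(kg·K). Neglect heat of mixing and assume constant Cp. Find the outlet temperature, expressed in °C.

Adiabatic, steady state ⇒ Σ ṁᵢCp,ᵢ(T_out − Tᵢ) = 0
Σ ṁᵢCp,ᵢTᵢ = 212×0.970×48.6 + 29.5×0.970×-30.6 + 170×0.970×14.6 = 11526
Σ ṁᵢCp,ᵢ = 212×0.970 + 29.5×0.970 + 170×0.970 = 399.15
T_out = 11526 / 399.15 = 28.876 °C

T_out = 28.9 °C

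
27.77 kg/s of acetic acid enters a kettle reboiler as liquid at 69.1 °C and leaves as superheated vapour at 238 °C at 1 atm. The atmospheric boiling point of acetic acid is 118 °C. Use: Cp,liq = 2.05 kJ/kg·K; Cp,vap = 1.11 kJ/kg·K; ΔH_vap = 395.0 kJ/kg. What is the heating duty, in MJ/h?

liquid 69.1→118 °C: 100.25 kJ/kg
vaporisation at 118 °C: 395 kJ/kg
vapour 118→238 °C: 133.2 kJ/kg
Δh = 100.25 + 395 + 133.2 = 628.45 kJ/kg
Q = ṁ·Δh = 27.77 kg/s × 628.45 kJ/kg = 17452 kJ/s
|Q| = 17452 kW = 62827 MJ/h

Q = 62800 MJ/h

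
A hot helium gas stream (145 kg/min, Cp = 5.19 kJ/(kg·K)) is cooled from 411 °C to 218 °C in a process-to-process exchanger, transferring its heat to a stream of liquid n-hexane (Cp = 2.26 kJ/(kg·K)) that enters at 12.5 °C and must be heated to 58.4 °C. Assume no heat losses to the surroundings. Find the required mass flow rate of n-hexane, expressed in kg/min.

Heat released by hot stream: Q = 145 × 5.19 × (411 − 218) = 145240 kJ/min
Energy balance on cold side (adiabatic exchanger): Q = ṁ_c·Cp_c·(T_c,out − T_c,in)
ṁ_c = 145240 / [2.26 × (58.4 − 12.5)] = 1400.1 kg/min

ṁ_c = 1400 kg/min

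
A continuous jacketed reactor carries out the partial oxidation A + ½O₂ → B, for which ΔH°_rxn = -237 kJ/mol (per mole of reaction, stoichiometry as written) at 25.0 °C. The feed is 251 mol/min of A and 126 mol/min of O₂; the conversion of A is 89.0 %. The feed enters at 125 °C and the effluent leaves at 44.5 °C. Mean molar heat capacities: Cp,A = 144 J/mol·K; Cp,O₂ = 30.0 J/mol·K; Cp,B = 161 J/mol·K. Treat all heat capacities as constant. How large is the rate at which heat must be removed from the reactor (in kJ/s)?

Q_out = 936 kJ/s

Extent of reaction ξ = 0.890 × 251 = 223.39 mol/min
Reaction term: ξ·ΔH°_rxn = 223.39 × -237 = -52943 kJ/min
Sensible, feed 125→25 °C: -3992.4 kJ/min
Outlet flows (mol/min): A 27.61, O₂ 14.305, B 223.39
Sensible, products 25→44.5 °C: 787.23 kJ/min
Q = ΔH = -56149 kJ/min = -935.81 kW
Heat removed = 935.81 kJ/s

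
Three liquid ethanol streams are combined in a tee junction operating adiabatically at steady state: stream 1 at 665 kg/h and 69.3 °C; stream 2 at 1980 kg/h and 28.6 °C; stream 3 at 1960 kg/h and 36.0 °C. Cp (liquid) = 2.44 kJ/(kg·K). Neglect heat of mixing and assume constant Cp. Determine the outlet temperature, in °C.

T_out = 37.6 °C

Energy balance with Q = 0: Σ ṁᵢCp,ᵢ(T_out − Tᵢ) = 0
T_out = Σ ṁᵢCp,ᵢTᵢ / Σ ṁᵢCp,ᵢ
      = 422780 / 11236 = 37.627 °C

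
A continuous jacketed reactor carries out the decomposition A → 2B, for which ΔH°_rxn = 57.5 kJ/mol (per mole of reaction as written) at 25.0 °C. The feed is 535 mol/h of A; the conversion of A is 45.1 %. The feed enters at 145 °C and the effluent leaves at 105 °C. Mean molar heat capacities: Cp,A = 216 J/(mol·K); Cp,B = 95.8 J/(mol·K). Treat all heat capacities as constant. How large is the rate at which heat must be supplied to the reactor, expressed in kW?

Extent of reaction ξ = 0.451 × 535 = 241.28 mol/h
Reaction term: ξ·ΔH°_rxn = 241.28 × 57.5 = 13874 kJ/h
Sensible, feed 145→25 °C: -13867 kJ/h
Outlet flows (mol/h): A 293.72, B 482.57
Sensible, products 25→105 °C: 8773.8 kJ/h
Q = ΔH = 8780.5 kJ/h = 2.439 kW
Heat supplied = 2.439 kW

Q_in = 2.44 kW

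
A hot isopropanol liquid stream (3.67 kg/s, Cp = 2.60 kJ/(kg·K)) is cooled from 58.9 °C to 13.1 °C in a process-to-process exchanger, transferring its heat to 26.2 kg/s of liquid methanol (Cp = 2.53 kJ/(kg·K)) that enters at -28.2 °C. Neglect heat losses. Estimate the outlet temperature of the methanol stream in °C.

T_c,out = -21.6 °C

Heat released by hot stream: Q = 3.67 × 2.60 × (58.9 − 13.1) = 437.02 kJ/s
Energy balance on cold side (adiabatic exchanger): Q = ṁ_c·Cp_c·(T_c,out − T_c,in)
T_c,out = -28.2 + 437.02/(26.2 × 2.53) = -21.607 °C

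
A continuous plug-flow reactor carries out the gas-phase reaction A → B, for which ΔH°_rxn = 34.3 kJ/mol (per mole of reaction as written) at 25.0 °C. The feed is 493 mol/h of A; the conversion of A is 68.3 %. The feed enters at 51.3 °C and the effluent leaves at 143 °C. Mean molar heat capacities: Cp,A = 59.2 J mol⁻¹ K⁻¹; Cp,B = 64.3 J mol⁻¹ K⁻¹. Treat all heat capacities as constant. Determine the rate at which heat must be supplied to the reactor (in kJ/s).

Q_in = 4.01 kJ/s

Extent of reaction ξ = 0.683 × 493 = 336.72 mol/h
Reaction term: ξ·ΔH°_rxn = 336.72 × 34.3 = 11549 kJ/h
Sensible, feed 51.3→25 °C: -767.58 kJ/h
Outlet flows (mol/h): A 156.28, B 336.72
Sensible, products 25→143 °C: 3646.5 kJ/h
Q = ΔH = 14428 kJ/h = 4.0079 kW
Heat supplied = 4.0079 kJ/s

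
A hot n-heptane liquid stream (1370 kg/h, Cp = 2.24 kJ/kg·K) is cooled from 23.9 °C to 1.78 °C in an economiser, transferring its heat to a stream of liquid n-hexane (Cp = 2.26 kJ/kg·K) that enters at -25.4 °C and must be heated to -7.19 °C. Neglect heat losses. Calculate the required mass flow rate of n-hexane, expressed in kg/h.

Heat released by hot stream: Q = 1370 × 2.24 × (23.9 − 1.78) = 67882 kJ/h
Energy balance on cold side (adiabatic exchanger): Q = ṁ_c·Cp_c·(T_c,out − T_c,in)
ṁ_c = 67882 / [2.26 × (-7.19 − -25.4)] = 1649.4 kg/h

ṁ_c = 1650 kg/h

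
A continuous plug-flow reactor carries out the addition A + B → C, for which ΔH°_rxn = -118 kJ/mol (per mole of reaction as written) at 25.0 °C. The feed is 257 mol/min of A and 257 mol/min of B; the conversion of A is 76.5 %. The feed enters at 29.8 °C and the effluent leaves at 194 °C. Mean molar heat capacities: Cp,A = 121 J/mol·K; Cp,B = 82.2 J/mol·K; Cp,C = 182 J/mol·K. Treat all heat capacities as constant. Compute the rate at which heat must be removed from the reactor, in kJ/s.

Extent of reaction ξ = 0.765 × 257 = 196.6 mol/min
Reaction term: ξ·ΔH°_rxn = 196.6 × -118 = -23199 kJ/min
Sensible, feed 29.8→25 °C: -250.67 kJ/min
Outlet flows (mol/min): A 60.395, B 60.395, C 196.6
Sensible, products 25→194 °C: 8121.2 kJ/min
Q = ΔH = -15329 kJ/min = -255.48 kW
Heat removed = 255.48 kJ/s

Q_out = 255 kJ/s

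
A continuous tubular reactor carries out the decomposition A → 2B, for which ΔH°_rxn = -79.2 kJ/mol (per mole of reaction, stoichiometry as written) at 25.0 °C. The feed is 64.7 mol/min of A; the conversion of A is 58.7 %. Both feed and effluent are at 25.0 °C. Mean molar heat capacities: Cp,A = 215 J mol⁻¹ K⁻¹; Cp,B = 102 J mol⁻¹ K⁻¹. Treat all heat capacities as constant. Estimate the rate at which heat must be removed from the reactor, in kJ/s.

Q_out = 50.1 kJ/s

Extent of reaction ξ = 0.587 × 64.7 = 37.979 mol/min
Reaction term: ξ·ΔH°_rxn = 37.979 × -79.2 = -3007.9 kJ/min
Q = ΔH = -3007.9 kJ/min = -50.132 kW
Heat removed = 50.132 kJ/s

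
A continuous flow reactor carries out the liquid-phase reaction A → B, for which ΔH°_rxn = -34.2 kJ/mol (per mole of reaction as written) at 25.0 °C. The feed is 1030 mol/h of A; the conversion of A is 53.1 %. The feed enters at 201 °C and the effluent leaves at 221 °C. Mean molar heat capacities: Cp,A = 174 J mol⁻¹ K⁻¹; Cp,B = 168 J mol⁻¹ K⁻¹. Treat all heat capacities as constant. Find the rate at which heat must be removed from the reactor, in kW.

Extent of reaction ξ = 0.531 × 1030 = 546.93 mol/h
Reaction term: ξ·ΔH°_rxn = 546.93 × -34.2 = -18705 kJ/h
Sensible, feed 201→25 °C: -31543 kJ/h
Outlet flows (mol/h): A 483.07, B 546.93
Sensible, products 25→221 °C: 34484 kJ/h
Q = ΔH = -15764 kJ/h = -4.3788 kW
Heat removed = 4.3788 kW

Q_out = 4.38 kW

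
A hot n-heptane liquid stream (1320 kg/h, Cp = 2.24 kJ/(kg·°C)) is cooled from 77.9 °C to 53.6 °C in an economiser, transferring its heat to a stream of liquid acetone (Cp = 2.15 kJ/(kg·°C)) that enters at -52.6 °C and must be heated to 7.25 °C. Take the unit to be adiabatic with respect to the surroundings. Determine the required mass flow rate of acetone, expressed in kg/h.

Heat released by hot stream: Q = 1320 × 2.24 × (77.9 − 53.6) = 71850 kJ/h
Energy balance on cold side (adiabatic exchanger): Q = ṁ_c·Cp_c·(T_c,out − T_c,in)
ṁ_c = 71850 / [2.15 × (7.25 − -52.6)] = 558.37 kg/h

ṁ_c = 558 kg/h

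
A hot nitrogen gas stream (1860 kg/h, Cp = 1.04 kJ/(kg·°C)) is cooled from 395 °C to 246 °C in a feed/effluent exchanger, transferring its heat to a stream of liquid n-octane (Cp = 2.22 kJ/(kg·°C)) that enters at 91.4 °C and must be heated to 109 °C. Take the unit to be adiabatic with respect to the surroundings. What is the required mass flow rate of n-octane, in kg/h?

Heat released by hot stream: Q = 1860 × 1.04 × (395 − 246) = 288230 kJ/h
Energy balance on cold side (adiabatic exchanger): Q = ṁ_c·Cp_c·(T_c,out − T_c,in)
ṁ_c = 288230 / [2.22 × (109 − 91.4)] = 7376.8 kg/h

ṁ_c = 7380 kg/h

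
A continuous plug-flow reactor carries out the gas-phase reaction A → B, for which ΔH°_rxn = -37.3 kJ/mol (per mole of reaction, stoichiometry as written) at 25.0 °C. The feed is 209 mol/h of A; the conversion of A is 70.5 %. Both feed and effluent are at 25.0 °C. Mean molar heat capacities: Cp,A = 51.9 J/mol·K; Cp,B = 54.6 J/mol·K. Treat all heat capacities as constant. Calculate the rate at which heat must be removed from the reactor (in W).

Extent of reaction ξ = 0.705 × 209 = 147.34 mol/h
Reaction term: ξ·ΔH°_rxn = 147.34 × -37.3 = -5496 kJ/h
Q = ΔH = -5496 kJ/h = -1.5267 kW
Heat removed = 1526.7 W

Q_out = 1530 W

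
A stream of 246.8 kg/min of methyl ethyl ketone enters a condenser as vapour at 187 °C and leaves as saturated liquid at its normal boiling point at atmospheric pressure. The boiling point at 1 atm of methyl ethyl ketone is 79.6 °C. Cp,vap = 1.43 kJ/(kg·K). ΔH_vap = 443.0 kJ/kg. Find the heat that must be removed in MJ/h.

Q_c = 8830 MJ/h

vapour 187→79.6 °C: -153.58 kJ/kg
condensation at 79.6 °C: -443 kJ/kg
Δh = -153.58 + -443 = -596.58 kJ/kg
Q = ṁ·Δh = 246.8 kg/min × -596.58 kJ/kg = -147240 kJ/min
|Q| = 2453.9 kW = 8834.2 MJ/h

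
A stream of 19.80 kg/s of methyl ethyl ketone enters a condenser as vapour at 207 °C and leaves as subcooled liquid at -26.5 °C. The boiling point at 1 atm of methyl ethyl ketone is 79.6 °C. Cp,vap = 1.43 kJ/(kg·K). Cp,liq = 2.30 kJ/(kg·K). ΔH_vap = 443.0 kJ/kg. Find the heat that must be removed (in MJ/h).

Q_c = 62000 MJ/h

vapour 207→79.6 °C: -182.18 kJ/kg
condensation at 79.6 °C: -443 kJ/kg
liquid 79.6→-26.5 °C: -244.03 kJ/kg
Δh = -182.18 + -443 + -244.03 = -869.21 kJ/kg
Q = ṁ·Δh = 19.80 kg/s × -869.21 kJ/kg = -17210 kJ/s
|Q| = 17210 kW = 61957 MJ/h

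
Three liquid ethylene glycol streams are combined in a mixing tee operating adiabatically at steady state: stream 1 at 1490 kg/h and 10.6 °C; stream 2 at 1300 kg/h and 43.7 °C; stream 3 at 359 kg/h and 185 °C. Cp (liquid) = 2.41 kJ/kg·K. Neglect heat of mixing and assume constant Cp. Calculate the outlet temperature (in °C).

No heat crosses the boundary, so H_out = H_in.
Σ ṁᵢCp,ᵢTᵢ = 1490×2.41×10.6 + 1300×2.41×43.7 + 359×2.41×185 = 335040
Σ ṁᵢCp,ᵢ = 1490×2.41 + 1300×2.41 + 359×2.41 = 7589.1
T_out = 335040 / 7589.1 = 44.147 °C

T_out = 44.1 °C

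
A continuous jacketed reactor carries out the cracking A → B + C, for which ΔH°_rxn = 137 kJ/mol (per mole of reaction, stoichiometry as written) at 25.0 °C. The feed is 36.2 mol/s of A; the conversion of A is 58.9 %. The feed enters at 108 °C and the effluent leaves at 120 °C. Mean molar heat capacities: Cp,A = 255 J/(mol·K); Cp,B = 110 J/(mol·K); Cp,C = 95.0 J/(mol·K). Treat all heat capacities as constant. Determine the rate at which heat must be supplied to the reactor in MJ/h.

Extent of reaction ξ = 0.589 × 36.2 = 21.322 mol/s
Reaction term: ξ·ΔH°_rxn = 21.322 × 137 = 2921.1 kJ/s
Sensible, feed 108→25 °C: -766.17 kJ/s
Outlet flows (mol/s): A 14.878, B 21.322, C 21.322
Sensible, products 25→120 °C: 775.67 kJ/s
Q = ΔH = 2930.6 kJ/s = 2930.6 kW
Heat supplied = 10550 MJ/h

Q_in = 10600 MJ/h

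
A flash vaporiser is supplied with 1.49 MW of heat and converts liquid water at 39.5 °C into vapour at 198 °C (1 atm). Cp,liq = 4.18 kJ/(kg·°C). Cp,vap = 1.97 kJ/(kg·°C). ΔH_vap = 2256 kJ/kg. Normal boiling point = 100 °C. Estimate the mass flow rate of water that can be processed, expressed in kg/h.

ṁ = 1990 kg/h

Δh = 4.18×(100−39.5) + 2256 + 1.97×(198−100) = 2701.9 kJ/kg
Q = 1.49 MW = 1490 kJ/s = 5.364e+06 kJ/h
ṁ = Q/Δh = 5.364e+06 / 2701.9 = 1985.2 kg/h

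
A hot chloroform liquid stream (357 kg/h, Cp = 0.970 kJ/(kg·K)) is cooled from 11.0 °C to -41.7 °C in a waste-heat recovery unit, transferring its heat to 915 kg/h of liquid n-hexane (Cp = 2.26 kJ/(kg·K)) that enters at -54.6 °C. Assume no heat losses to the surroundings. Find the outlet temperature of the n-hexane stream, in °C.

T_c,out = -45.8 °C

Heat released by hot stream: Q = 357 × 0.970 × (11.0 − -41.7) = 18249 kJ/h
Energy balance on cold side (adiabatic exchanger): Q = ṁ_c·Cp_c·(T_c,out − T_c,in)
T_c,out = -54.6 + 18249/(915 × 2.26) = -45.775 °C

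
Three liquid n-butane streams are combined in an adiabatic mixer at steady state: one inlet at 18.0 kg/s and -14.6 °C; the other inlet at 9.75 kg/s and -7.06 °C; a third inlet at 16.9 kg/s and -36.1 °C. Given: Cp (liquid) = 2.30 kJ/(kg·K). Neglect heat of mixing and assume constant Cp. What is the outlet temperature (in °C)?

T_out = -21.1 °C

No heat crosses the boundary, so H_out = H_in.
T_out = Σ ṁᵢCp,ᵢTᵢ / Σ ṁᵢCp,ᵢ
      = -2166 / 102.69 = -21.091 °C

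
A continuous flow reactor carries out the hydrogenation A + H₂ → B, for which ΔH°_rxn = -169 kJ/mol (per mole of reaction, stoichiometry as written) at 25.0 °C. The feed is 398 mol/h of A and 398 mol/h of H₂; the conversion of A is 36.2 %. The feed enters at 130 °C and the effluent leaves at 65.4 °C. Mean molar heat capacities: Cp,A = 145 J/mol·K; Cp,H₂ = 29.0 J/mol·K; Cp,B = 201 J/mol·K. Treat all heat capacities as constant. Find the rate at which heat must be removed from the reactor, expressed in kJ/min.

Q_out = 478 kJ/min

Extent of reaction ξ = 0.362 × 398 = 144.08 mol/h
Reaction term: ξ·ΔH°_rxn = 144.08 × -169 = -24349 kJ/h
Sensible, feed 130→25 °C: -7271.5 kJ/h
Outlet flows (mol/h): A 253.92, H₂ 253.92, B 144.08
Sensible, products 25→65.4 °C: 2954.9 kJ/h
Q = ΔH = -28665 kJ/h = -7.9626 kW
Heat removed = 477.76 kJ/min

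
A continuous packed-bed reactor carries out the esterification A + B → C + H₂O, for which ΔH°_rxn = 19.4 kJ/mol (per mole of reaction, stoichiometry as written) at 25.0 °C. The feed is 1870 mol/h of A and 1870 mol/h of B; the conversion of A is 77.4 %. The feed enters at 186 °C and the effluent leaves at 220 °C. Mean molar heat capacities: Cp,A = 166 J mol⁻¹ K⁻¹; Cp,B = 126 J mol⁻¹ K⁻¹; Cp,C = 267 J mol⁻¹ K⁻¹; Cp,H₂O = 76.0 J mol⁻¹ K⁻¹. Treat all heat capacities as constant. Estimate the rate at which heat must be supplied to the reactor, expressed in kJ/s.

Extent of reaction ξ = 0.774 × 1870 = 1447.4 mol/h
Reaction term: ξ·ΔH°_rxn = 1447.4 × 19.4 = 28079 kJ/h
Sensible, feed 186→25 °C: -87912 kJ/h
Outlet flows (mol/h): A 422.62, B 422.62, C 1447.4, H₂O 1447.4
Sensible, products 25→220 °C: 120870 kJ/h
Q = ΔH = 61039 kJ/h = 16.955 kW
Heat supplied = 16.955 kJ/s

Q_in = 17.0 kJ/s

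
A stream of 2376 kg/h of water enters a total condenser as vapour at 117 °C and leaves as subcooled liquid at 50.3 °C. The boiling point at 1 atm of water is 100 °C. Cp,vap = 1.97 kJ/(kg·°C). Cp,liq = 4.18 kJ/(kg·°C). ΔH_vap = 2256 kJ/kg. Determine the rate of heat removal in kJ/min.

vapour 117→100 °C: -33.49 kJ/kg
condensation at 100 °C: -2256 kJ/kg
liquid 100→50.3 °C: -207.75 kJ/kg
Δh = -33.49 + -2256 + -207.75 = -2497.2 kJ/kg
Q = ṁ·Δh = 2376 kg/h × -2497.2 kJ/kg = -5.9334e+06 kJ/h
|Q| = 1648.2 kW = 98891 kJ/min

Q_c = 98900 kJ/min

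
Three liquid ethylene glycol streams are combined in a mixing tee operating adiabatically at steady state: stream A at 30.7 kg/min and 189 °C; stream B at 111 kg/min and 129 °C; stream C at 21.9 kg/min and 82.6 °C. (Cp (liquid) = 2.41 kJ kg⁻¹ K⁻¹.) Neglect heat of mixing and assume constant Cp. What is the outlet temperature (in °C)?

T_out = 134 °C

Adiabatic, steady state ⇒ Σ ṁᵢCp,ᵢ(T_out − Tᵢ) = 0
T_out = Σ ṁᵢCp,ᵢTᵢ / Σ ṁᵢCp,ᵢ
      = 52852 / 394.28 = 134.05 °C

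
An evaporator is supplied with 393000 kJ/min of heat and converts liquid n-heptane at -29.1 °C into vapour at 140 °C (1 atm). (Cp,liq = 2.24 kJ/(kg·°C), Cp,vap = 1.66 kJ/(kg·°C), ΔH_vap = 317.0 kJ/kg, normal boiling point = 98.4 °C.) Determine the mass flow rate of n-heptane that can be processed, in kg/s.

ṁ = 9.75 kg/s

Δh = 2.24×(98.4−-29.1) + 317.0 + 1.66×(140−98.4) = 671.66 kJ/kg
Q = 393000 kJ/min = 6550 kJ/s = 6550 kJ/s
ṁ = Q/Δh = 6550 / 671.66 = 9.752 kg/s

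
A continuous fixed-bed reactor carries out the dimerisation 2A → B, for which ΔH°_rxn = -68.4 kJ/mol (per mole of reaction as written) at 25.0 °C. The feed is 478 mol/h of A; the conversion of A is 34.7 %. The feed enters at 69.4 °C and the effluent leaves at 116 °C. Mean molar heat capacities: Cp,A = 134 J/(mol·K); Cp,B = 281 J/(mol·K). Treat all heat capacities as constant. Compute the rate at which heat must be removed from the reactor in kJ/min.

Extent of reaction ξ = 0.347 × 478 / 2 = 82.933 mol/h
Reaction term: ξ·ΔH°_rxn = 82.933 × -68.4 = -5672.6 kJ/h
Sensible, feed 69.4→25 °C: -2843.9 kJ/h
Outlet flows (mol/h): A 312.13, B 82.933
Sensible, products 25→116 °C: 5926.8 kJ/h
Q = ΔH = -2589.7 kJ/h = -0.71936 kW
Heat removed = 43.161 kJ/min

Q_out = 43.2 kJ/min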